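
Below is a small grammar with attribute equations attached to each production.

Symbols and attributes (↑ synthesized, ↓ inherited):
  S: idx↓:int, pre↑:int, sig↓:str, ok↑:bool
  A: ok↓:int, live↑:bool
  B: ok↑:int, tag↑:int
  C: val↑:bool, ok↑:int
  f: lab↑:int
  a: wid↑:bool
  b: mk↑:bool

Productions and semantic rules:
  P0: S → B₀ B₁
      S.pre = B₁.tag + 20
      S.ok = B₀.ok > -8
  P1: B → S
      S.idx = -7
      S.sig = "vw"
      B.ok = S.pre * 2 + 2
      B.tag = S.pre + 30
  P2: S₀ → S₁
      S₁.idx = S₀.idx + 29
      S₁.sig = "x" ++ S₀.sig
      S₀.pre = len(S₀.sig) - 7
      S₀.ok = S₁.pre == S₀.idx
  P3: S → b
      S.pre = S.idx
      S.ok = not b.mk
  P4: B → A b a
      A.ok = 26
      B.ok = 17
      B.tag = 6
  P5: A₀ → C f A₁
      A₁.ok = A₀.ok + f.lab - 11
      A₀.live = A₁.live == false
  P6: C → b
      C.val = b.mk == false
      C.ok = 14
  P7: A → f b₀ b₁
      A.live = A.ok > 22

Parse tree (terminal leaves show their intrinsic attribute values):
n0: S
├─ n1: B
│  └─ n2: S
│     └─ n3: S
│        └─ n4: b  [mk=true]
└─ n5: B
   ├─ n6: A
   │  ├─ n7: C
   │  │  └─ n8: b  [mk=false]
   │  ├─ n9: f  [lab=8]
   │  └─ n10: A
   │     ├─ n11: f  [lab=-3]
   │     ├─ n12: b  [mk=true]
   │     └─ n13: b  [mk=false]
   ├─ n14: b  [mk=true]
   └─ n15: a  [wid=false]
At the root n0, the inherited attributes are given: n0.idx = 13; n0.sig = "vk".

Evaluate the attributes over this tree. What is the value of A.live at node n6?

false

1. n0.idx = 13  [given at root]
2. n0.sig = "vk"  [given at root]
3. n2.idx = -7  [-7]
4. n2.sig = "vw"  ["vw"]
5. n3.idx = 22  [S₀.idx + 29]
6. n3.sig = "xvw"  ["x" ++ S₀.sig]
7. n4.mk = true  [terminal]
8. n3.pre = 22  [S.idx]
9. n3.ok = false  [not b.mk]
10. n2.pre = -5  [len(S₀.sig) - 7]
11. n2.ok = false  [S₁.pre == S₀.idx]
12. n1.ok = -8  [S.pre * 2 + 2]
13. n1.tag = 25  [S.pre + 30]
14. n6.ok = 26  [26]
15. n8.mk = false  [terminal]
16. n7.val = true  [b.mk == false]
17. n7.ok = 14  [14]
18. n9.lab = 8  [terminal]
19. n10.ok = 23  [A₀.ok + f.lab - 11]
20. n11.lab = -3  [terminal]
21. n12.mk = true  [terminal]
22. n13.mk = false  [terminal]
23. n10.live = true  [A.ok > 22]
24. n6.live = false  [A₁.live == false]
25. n14.mk = true  [terminal]
26. n15.wid = false  [terminal]
27. n5.ok = 17  [17]
28. n5.tag = 6  [6]
29. n0.pre = 26  [B₁.tag + 20]
30. n0.ok = false  [B₀.ok > -8]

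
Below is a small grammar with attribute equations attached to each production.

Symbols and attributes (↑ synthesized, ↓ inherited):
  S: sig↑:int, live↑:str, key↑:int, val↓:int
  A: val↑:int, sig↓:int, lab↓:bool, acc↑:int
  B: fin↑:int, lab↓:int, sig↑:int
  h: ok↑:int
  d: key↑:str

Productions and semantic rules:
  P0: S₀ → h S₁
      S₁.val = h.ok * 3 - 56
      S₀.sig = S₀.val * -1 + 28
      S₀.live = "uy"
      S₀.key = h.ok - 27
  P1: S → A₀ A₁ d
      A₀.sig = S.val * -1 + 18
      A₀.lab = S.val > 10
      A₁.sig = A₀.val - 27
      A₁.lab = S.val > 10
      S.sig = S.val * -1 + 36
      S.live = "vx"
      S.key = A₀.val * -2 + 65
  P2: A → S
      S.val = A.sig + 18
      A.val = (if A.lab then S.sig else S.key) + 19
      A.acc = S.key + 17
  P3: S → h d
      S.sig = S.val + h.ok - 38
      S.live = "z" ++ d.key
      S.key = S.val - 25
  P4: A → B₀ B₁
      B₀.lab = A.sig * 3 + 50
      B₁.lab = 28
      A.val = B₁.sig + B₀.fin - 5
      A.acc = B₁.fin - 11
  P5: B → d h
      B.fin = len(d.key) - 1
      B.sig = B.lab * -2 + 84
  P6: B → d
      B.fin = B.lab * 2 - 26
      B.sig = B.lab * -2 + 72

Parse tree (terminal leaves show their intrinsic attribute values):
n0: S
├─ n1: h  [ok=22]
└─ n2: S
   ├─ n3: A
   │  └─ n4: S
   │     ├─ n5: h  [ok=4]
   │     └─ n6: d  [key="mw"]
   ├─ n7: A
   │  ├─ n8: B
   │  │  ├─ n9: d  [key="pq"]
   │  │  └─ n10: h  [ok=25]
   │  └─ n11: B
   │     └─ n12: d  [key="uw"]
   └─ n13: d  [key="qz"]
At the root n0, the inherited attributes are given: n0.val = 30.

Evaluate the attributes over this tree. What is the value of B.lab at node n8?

29

1. n0.val = 30  [given at root]
2. n1.ok = 22  [terminal]
3. n2.val = 10  [h.ok * 3 - 56]
4. n3.sig = 8  [S.val * -1 + 18]
5. n3.lab = false  [S.val > 10]
6. n4.val = 26  [A.sig + 18]
7. n5.ok = 4  [terminal]
8. n6.key = "mw"  [terminal]
9. n4.sig = -8  [S.val + h.ok - 38]
10. n4.live = "zmw"  ["z" ++ d.key]
11. n4.key = 1  [S.val - 25]
12. n3.val = 20  [(if A.lab then S.sig else S.key) + 19]
13. n3.acc = 18  [S.key + 17]
14. n7.sig = -7  [A₀.val - 27]
15. n7.lab = false  [S.val > 10]
16. n8.lab = 29  [A.sig * 3 + 50]
17. n9.key = "pq"  [terminal]
18. n10.ok = 25  [terminal]
19. n8.fin = 1  [len(d.key) - 1]
20. n8.sig = 26  [B.lab * -2 + 84]
21. n11.lab = 28  [28]
22. n12.key = "uw"  [terminal]
23. n11.fin = 30  [B.lab * 2 - 26]
24. n11.sig = 16  [B.lab * -2 + 72]
25. n7.val = 12  [B₁.sig + B₀.fin - 5]
26. n7.acc = 19  [B₁.fin - 11]
27. n13.key = "qz"  [terminal]
28. n2.sig = 26  [S.val * -1 + 36]
29. n2.live = "vx"  ["vx"]
30. n2.key = 25  [A₀.val * -2 + 65]
31. n0.sig = -2  [S₀.val * -1 + 28]
32. n0.live = "uy"  ["uy"]
33. n0.key = -5  [h.ok - 27]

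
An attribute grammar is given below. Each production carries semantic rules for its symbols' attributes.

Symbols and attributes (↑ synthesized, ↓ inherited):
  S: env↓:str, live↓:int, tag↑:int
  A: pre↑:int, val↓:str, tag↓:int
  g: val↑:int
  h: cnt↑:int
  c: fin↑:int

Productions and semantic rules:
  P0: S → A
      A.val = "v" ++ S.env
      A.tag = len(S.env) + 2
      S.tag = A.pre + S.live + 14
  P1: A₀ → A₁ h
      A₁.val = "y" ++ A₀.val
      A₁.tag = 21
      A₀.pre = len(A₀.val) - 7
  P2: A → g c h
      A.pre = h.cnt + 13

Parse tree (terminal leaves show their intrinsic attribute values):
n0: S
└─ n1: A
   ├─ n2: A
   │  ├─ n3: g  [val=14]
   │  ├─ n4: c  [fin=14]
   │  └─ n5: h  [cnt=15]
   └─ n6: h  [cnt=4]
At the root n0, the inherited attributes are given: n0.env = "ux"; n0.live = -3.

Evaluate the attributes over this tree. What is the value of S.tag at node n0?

7

1. n0.env = "ux"  [given at root]
2. n0.live = -3  [given at root]
3. n1.val = "vux"  ["v" ++ S.env]
4. n1.tag = 4  [len(S.env) + 2]
5. n2.val = "yvux"  ["y" ++ A₀.val]
6. n2.tag = 21  [21]
7. n3.val = 14  [terminal]
8. n4.fin = 14  [terminal]
9. n5.cnt = 15  [terminal]
10. n2.pre = 28  [h.cnt + 13]
11. n6.cnt = 4  [terminal]
12. n1.pre = -4  [len(A₀.val) - 7]
13. n0.tag = 7  [A.pre + S.live + 14]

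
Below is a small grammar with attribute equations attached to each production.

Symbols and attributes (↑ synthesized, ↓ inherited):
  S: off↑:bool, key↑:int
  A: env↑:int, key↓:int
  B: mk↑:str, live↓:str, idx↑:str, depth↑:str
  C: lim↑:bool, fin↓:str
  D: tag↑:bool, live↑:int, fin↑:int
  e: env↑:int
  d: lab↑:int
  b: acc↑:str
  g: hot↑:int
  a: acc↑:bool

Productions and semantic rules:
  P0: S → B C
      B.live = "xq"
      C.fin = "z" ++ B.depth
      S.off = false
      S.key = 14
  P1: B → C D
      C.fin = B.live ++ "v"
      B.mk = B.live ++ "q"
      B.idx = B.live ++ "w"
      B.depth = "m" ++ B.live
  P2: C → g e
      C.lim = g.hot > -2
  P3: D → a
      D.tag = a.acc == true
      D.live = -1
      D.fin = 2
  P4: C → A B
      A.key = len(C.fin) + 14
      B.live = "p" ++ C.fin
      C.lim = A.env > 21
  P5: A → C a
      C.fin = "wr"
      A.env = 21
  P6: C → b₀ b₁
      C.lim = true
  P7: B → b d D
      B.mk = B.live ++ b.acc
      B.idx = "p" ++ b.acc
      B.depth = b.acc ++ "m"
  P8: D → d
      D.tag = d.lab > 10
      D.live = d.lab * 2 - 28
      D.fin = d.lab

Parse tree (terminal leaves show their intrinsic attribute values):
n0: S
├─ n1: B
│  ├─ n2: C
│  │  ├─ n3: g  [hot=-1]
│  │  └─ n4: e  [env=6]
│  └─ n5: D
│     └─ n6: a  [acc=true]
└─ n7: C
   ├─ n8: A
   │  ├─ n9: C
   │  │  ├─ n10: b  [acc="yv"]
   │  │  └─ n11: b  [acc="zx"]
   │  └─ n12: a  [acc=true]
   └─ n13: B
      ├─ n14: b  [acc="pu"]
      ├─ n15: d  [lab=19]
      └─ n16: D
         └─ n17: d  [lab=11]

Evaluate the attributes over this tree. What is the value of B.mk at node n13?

1. n1.live = "xq"  ["xq"]
2. n2.fin = "xqv"  [B.live ++ "v"]
3. n3.hot = -1  [terminal]
4. n4.env = 6  [terminal]
5. n2.lim = true  [g.hot > -2]
6. n6.acc = true  [terminal]
7. n5.tag = true  [a.acc == true]
8. n5.live = -1  [-1]
9. n5.fin = 2  [2]
10. n1.mk = "xqq"  [B.live ++ "q"]
11. n1.idx = "xqw"  [B.live ++ "w"]
12. n1.depth = "mxq"  ["m" ++ B.live]
13. n7.fin = "zmxq"  ["z" ++ B.depth]
14. n8.key = 18  [len(C.fin) + 14]
15. n9.fin = "wr"  ["wr"]
16. n10.acc = "yv"  [terminal]
17. n11.acc = "zx"  [terminal]
18. n9.lim = true  [true]
19. n12.acc = true  [terminal]
20. n8.env = 21  [21]
21. n13.live = "pzmxq"  ["p" ++ C.fin]
22. n14.acc = "pu"  [terminal]
23. n15.lab = 19  [terminal]
24. n17.lab = 11  [terminal]
25. n16.tag = true  [d.lab > 10]
26. n16.live = -6  [d.lab * 2 - 28]
27. n16.fin = 11  [d.lab]
28. n13.mk = "pzmxqpu"  [B.live ++ b.acc]
29. n13.idx = "ppu"  ["p" ++ b.acc]
30. n13.depth = "pum"  [b.acc ++ "m"]
31. n7.lim = false  [A.env > 21]
32. n0.off = false  [false]
33. n0.key = 14  [14]

"pzmxqpu"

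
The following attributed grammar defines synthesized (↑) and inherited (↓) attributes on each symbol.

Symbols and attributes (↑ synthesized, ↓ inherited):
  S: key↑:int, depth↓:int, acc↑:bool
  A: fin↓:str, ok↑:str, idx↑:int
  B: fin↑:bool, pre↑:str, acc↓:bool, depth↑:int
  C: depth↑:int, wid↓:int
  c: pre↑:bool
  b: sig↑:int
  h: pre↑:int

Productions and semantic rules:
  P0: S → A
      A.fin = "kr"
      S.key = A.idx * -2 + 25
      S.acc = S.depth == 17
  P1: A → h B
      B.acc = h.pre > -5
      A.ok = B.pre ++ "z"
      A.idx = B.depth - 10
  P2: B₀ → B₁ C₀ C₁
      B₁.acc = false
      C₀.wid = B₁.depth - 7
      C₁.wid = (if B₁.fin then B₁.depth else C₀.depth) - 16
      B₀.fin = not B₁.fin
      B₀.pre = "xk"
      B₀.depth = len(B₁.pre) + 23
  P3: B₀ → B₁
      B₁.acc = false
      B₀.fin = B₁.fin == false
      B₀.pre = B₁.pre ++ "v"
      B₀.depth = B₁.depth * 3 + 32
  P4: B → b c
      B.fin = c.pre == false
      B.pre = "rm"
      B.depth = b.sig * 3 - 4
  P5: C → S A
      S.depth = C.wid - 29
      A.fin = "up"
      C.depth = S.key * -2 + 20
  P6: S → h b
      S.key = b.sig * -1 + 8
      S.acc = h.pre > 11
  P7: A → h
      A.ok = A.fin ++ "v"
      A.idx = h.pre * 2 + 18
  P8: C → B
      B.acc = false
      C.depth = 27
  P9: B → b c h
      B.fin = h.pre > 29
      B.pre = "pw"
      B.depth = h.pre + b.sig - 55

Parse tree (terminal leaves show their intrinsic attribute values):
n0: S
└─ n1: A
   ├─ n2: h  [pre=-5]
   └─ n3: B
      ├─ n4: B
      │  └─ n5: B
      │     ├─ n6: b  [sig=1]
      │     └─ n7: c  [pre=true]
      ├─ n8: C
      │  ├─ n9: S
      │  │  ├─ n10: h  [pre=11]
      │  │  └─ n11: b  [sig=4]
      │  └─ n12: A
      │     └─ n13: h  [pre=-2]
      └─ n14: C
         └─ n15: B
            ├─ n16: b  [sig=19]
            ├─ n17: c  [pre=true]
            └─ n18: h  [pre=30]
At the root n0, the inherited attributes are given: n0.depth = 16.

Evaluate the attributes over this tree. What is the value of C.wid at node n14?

1. n0.depth = 16  [given at root]
2. n1.fin = "kr"  ["kr"]
3. n2.pre = -5  [terminal]
4. n3.acc = false  [h.pre > -5]
5. n4.acc = false  [false]
6. n5.acc = false  [false]
7. n6.sig = 1  [terminal]
8. n7.pre = true  [terminal]
9. n5.fin = false  [c.pre == false]
10. n5.pre = "rm"  ["rm"]
11. n5.depth = -1  [b.sig * 3 - 4]
12. n4.fin = true  [B₁.fin == false]
13. n4.pre = "rmv"  [B₁.pre ++ "v"]
14. n4.depth = 29  [B₁.depth * 3 + 32]
15. n8.wid = 22  [B₁.depth - 7]
16. n9.depth = -7  [C.wid - 29]
17. n10.pre = 11  [terminal]
18. n11.sig = 4  [terminal]
19. n9.key = 4  [b.sig * -1 + 8]
20. n9.acc = false  [h.pre > 11]
21. n12.fin = "up"  ["up"]
22. n13.pre = -2  [terminal]
23. n12.ok = "upv"  [A.fin ++ "v"]
24. n12.idx = 14  [h.pre * 2 + 18]
25. n8.depth = 12  [S.key * -2 + 20]
26. n14.wid = 13  [(if B₁.fin then B₁.depth else C₀.depth) - 16]
27. n15.acc = false  [false]
28. n16.sig = 19  [terminal]
29. n17.pre = true  [terminal]
30. n18.pre = 30  [terminal]
31. n15.fin = true  [h.pre > 29]
32. n15.pre = "pw"  ["pw"]
33. n15.depth = -6  [h.pre + b.sig - 55]
34. n14.depth = 27  [27]
35. n3.fin = false  [not B₁.fin]
36. n3.pre = "xk"  ["xk"]
37. n3.depth = 26  [len(B₁.pre) + 23]
38. n1.ok = "xkz"  [B.pre ++ "z"]
39. n1.idx = 16  [B.depth - 10]
40. n0.key = -7  [A.idx * -2 + 25]
41. n0.acc = false  [S.depth == 17]

13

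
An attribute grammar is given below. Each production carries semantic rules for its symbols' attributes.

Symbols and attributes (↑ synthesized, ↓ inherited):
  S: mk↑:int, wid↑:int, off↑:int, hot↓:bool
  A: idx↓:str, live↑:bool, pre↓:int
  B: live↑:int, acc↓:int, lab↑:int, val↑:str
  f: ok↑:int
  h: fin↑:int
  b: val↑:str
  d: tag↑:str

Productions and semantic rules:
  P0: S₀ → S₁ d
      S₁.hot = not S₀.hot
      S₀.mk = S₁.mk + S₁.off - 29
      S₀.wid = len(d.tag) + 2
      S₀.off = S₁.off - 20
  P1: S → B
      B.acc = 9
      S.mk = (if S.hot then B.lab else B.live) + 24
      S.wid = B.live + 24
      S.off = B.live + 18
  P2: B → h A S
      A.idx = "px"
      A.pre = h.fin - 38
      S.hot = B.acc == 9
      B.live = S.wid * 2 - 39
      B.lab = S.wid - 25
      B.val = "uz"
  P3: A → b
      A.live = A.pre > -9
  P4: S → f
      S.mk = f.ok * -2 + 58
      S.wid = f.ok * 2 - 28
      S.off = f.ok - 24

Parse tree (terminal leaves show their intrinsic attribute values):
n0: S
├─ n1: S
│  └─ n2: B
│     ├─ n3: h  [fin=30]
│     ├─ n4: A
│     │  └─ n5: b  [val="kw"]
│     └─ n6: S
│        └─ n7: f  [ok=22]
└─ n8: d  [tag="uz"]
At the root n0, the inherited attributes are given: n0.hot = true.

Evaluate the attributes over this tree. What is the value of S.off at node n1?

11

1. n0.hot = true  [given at root]
2. n1.hot = false  [not S₀.hot]
3. n2.acc = 9  [9]
4. n3.fin = 30  [terminal]
5. n4.idx = "px"  ["px"]
6. n4.pre = -8  [h.fin - 38]
7. n5.val = "kw"  [terminal]
8. n4.live = true  [A.pre > -9]
9. n6.hot = true  [B.acc == 9]
10. n7.ok = 22  [terminal]
11. n6.mk = 14  [f.ok * -2 + 58]
12. n6.wid = 16  [f.ok * 2 - 28]
13. n6.off = -2  [f.ok - 24]
14. n2.live = -7  [S.wid * 2 - 39]
15. n2.lab = -9  [S.wid - 25]
16. n2.val = "uz"  ["uz"]
17. n1.mk = 17  [(if S.hot then B.lab else B.live) + 24]
18. n1.wid = 17  [B.live + 24]
19. n1.off = 11  [B.live + 18]
20. n8.tag = "uz"  [terminal]
21. n0.mk = -1  [S₁.mk + S₁.off - 29]
22. n0.wid = 4  [len(d.tag) + 2]
23. n0.off = -9  [S₁.off - 20]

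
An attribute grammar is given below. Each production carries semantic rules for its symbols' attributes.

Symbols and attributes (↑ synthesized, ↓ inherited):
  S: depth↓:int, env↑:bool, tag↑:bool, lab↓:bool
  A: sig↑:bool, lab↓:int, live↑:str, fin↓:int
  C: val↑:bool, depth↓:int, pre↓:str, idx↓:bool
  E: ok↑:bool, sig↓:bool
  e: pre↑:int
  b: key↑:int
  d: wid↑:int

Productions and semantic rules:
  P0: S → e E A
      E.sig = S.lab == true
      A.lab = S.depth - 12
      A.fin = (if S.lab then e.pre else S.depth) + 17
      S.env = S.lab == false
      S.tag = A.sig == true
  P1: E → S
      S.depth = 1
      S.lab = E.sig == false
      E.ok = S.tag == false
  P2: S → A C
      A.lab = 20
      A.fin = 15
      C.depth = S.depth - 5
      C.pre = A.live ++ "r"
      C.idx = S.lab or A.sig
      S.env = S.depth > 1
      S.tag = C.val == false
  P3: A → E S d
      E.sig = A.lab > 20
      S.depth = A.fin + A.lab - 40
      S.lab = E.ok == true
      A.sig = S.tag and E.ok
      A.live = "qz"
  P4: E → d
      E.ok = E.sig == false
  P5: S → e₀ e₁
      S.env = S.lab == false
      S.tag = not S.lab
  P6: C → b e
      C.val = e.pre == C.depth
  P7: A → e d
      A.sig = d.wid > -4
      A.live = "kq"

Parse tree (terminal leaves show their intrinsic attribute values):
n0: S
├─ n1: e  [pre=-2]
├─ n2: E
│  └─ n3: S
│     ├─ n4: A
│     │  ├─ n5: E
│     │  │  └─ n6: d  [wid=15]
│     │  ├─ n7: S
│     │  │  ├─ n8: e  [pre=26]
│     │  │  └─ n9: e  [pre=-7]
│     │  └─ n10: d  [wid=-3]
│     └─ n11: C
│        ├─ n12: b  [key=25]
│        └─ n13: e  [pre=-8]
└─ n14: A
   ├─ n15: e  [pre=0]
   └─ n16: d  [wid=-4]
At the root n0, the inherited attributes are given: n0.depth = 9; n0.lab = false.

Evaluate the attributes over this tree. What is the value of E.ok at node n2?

1. n0.depth = 9  [given at root]
2. n0.lab = false  [given at root]
3. n1.pre = -2  [terminal]
4. n2.sig = false  [S.lab == true]
5. n3.depth = 1  [1]
6. n3.lab = true  [E.sig == false]
7. n4.lab = 20  [20]
8. n4.fin = 15  [15]
9. n5.sig = false  [A.lab > 20]
10. n6.wid = 15  [terminal]
11. n5.ok = true  [E.sig == false]
12. n7.depth = -5  [A.fin + A.lab - 40]
13. n7.lab = true  [E.ok == true]
14. n8.pre = 26  [terminal]
15. n9.pre = -7  [terminal]
16. n7.env = false  [S.lab == false]
17. n7.tag = false  [not S.lab]
18. n10.wid = -3  [terminal]
19. n4.sig = false  [S.tag and E.ok]
20. n4.live = "qz"  ["qz"]
21. n11.depth = -4  [S.depth - 5]
22. n11.pre = "qzr"  [A.live ++ "r"]
23. n11.idx = true  [S.lab or A.sig]
24. n12.key = 25  [terminal]
25. n13.pre = -8  [terminal]
26. n11.val = false  [e.pre == C.depth]
27. n3.env = false  [S.depth > 1]
28. n3.tag = true  [C.val == false]
29. n2.ok = false  [S.tag == false]
30. n14.lab = -3  [S.depth - 12]
31. n14.fin = 26  [(if S.lab then e.pre else S.depth) + 17]
32. n15.pre = 0  [terminal]
33. n16.wid = -4  [terminal]
34. n14.sig = false  [d.wid > -4]
35. n14.live = "kq"  ["kq"]
36. n0.env = true  [S.lab == false]
37. n0.tag = false  [A.sig == true]

false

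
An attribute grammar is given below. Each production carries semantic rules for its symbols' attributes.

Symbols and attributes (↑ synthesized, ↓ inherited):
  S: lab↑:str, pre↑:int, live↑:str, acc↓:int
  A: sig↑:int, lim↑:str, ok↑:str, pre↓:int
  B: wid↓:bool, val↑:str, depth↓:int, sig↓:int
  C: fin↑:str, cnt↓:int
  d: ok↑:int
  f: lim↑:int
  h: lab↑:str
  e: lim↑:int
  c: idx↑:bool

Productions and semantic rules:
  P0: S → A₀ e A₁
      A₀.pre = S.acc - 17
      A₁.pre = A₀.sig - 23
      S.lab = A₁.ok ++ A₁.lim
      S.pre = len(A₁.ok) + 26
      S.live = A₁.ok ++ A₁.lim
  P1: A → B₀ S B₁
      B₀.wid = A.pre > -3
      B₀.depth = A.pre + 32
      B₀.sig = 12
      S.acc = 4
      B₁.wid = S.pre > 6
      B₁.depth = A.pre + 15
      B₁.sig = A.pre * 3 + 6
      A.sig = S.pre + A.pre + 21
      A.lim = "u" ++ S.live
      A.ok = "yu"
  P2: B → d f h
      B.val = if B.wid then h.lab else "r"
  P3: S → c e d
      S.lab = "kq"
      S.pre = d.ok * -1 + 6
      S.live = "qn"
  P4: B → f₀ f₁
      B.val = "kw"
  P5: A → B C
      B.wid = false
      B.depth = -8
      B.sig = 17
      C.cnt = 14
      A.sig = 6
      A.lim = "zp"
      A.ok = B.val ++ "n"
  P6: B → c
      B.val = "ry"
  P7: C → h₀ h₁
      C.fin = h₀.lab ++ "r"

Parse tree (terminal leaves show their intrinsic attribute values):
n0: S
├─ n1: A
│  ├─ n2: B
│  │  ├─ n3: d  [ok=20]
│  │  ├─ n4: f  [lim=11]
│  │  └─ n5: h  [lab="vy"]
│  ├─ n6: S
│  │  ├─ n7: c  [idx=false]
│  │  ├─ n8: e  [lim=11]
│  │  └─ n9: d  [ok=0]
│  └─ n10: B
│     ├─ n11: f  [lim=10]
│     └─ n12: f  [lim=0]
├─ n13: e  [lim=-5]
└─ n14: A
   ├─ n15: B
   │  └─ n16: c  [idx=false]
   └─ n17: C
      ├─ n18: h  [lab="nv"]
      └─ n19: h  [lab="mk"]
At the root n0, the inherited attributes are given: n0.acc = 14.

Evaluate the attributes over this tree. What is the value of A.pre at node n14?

1

1. n0.acc = 14  [given at root]
2. n1.pre = -3  [S.acc - 17]
3. n2.wid = false  [A.pre > -3]
4. n2.depth = 29  [A.pre + 32]
5. n2.sig = 12  [12]
6. n3.ok = 20  [terminal]
7. n4.lim = 11  [terminal]
8. n5.lab = "vy"  [terminal]
9. n2.val = "r"  [if B.wid then h.lab else "r"]
10. n6.acc = 4  [4]
11. n7.idx = false  [terminal]
12. n8.lim = 11  [terminal]
13. n9.ok = 0  [terminal]
14. n6.lab = "kq"  ["kq"]
15. n6.pre = 6  [d.ok * -1 + 6]
16. n6.live = "qn"  ["qn"]
17. n10.wid = false  [S.pre > 6]
18. n10.depth = 12  [A.pre + 15]
19. n10.sig = -3  [A.pre * 3 + 6]
20. n11.lim = 10  [terminal]
21. n12.lim = 0  [terminal]
22. n10.val = "kw"  ["kw"]
23. n1.sig = 24  [S.pre + A.pre + 21]
24. n1.lim = "uqn"  ["u" ++ S.live]
25. n1.ok = "yu"  ["yu"]
26. n13.lim = -5  [terminal]
27. n14.pre = 1  [A₀.sig - 23]
28. n15.wid = false  [false]
29. n15.depth = -8  [-8]
30. n15.sig = 17  [17]
31. n16.idx = false  [terminal]
32. n15.val = "ry"  ["ry"]
33. n17.cnt = 14  [14]
34. n18.lab = "nv"  [terminal]
35. n19.lab = "mk"  [terminal]
36. n17.fin = "nvr"  [h₀.lab ++ "r"]
37. n14.sig = 6  [6]
38. n14.lim = "zp"  ["zp"]
39. n14.ok = "ryn"  [B.val ++ "n"]
40. n0.lab = "rynzp"  [A₁.ok ++ A₁.lim]
41. n0.pre = 29  [len(A₁.ok) + 26]
42. n0.live = "rynzp"  [A₁.ok ++ A₁.lim]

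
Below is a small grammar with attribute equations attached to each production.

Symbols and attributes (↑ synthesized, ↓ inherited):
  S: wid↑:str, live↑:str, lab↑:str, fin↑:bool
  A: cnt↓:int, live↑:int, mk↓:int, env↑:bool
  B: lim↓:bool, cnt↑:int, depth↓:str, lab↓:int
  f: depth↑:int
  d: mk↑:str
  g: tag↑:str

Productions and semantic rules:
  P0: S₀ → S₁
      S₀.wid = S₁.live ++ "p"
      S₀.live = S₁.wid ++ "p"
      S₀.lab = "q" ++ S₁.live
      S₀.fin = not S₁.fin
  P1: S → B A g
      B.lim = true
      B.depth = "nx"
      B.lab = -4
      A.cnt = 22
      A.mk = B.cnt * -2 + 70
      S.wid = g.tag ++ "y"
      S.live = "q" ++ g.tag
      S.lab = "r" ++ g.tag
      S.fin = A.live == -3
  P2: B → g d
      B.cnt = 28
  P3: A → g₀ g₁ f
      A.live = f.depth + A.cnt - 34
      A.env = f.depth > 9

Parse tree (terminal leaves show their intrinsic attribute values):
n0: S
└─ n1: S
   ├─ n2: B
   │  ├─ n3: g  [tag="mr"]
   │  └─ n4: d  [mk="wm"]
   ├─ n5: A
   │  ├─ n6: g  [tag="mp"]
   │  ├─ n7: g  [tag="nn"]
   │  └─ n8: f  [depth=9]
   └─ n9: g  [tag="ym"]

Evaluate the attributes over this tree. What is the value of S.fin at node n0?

false

1. n2.lim = true  [true]
2. n2.depth = "nx"  ["nx"]
3. n2.lab = -4  [-4]
4. n3.tag = "mr"  [terminal]
5. n4.mk = "wm"  [terminal]
6. n2.cnt = 28  [28]
7. n5.cnt = 22  [22]
8. n5.mk = 14  [B.cnt * -2 + 70]
9. n6.tag = "mp"  [terminal]
10. n7.tag = "nn"  [terminal]
11. n8.depth = 9  [terminal]
12. n5.live = -3  [f.depth + A.cnt - 34]
13. n5.env = false  [f.depth > 9]
14. n9.tag = "ym"  [terminal]
15. n1.wid = "ymy"  [g.tag ++ "y"]
16. n1.live = "qym"  ["q" ++ g.tag]
17. n1.lab = "rym"  ["r" ++ g.tag]
18. n1.fin = true  [A.live == -3]
19. n0.wid = "qymp"  [S₁.live ++ "p"]
20. n0.live = "ymyp"  [S₁.wid ++ "p"]
21. n0.lab = "qqym"  ["q" ++ S₁.live]
22. n0.fin = false  [not S₁.fin]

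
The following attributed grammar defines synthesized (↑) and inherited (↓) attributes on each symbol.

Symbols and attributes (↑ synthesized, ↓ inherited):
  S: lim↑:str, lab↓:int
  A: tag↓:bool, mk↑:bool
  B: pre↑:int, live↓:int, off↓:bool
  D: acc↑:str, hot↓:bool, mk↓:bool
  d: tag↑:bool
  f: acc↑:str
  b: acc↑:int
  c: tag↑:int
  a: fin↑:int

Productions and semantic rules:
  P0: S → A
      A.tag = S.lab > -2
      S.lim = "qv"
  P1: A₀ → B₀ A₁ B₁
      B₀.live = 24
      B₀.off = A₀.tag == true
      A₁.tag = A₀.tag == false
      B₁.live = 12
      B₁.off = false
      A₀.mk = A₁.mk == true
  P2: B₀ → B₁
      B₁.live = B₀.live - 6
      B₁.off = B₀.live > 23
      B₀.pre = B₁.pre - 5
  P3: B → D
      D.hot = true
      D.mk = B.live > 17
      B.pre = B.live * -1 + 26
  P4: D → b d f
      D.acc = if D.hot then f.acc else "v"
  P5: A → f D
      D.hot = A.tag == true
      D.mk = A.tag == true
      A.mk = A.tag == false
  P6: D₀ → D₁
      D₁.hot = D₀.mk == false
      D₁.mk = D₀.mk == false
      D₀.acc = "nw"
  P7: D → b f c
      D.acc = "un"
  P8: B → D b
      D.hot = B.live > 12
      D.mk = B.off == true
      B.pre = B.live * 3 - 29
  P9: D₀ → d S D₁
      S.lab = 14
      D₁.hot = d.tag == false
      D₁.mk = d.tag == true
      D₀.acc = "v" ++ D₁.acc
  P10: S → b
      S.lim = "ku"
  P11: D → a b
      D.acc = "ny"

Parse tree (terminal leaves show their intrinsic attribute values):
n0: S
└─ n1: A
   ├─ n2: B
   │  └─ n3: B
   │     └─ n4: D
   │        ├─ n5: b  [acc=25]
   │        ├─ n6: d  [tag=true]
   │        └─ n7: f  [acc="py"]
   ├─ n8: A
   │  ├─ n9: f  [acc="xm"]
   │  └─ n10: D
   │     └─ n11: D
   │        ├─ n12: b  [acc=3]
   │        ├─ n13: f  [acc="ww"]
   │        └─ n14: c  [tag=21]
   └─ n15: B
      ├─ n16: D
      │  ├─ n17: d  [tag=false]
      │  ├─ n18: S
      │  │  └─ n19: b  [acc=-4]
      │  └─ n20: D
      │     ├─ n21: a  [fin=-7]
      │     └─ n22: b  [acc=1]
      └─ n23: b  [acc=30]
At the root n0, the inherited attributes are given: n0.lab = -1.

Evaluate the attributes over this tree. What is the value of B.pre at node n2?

3

1. n0.lab = -1  [given at root]
2. n1.tag = true  [S.lab > -2]
3. n2.live = 24  [24]
4. n2.off = true  [A₀.tag == true]
5. n3.live = 18  [B₀.live - 6]
6. n3.off = true  [B₀.live > 23]
7. n4.hot = true  [true]
8. n4.mk = true  [B.live > 17]
9. n5.acc = 25  [terminal]
10. n6.tag = true  [terminal]
11. n7.acc = "py"  [terminal]
12. n4.acc = "py"  [if D.hot then f.acc else "v"]
13. n3.pre = 8  [B.live * -1 + 26]
14. n2.pre = 3  [B₁.pre - 5]
15. n8.tag = false  [A₀.tag == false]
16. n9.acc = "xm"  [terminal]
17. n10.hot = false  [A.tag == true]
18. n10.mk = false  [A.tag == true]
19. n11.hot = true  [D₀.mk == false]
20. n11.mk = true  [D₀.mk == false]
21. n12.acc = 3  [terminal]
22. n13.acc = "ww"  [terminal]
23. n14.tag = 21  [terminal]
24. n11.acc = "un"  ["un"]
25. n10.acc = "nw"  ["nw"]
26. n8.mk = true  [A.tag == false]
27. n15.live = 12  [12]
28. n15.off = false  [false]
29. n16.hot = false  [B.live > 12]
30. n16.mk = false  [B.off == true]
31. n17.tag = false  [terminal]
32. n18.lab = 14  [14]
33. n19.acc = -4  [terminal]
34. n18.lim = "ku"  ["ku"]
35. n20.hot = true  [d.tag == false]
36. n20.mk = false  [d.tag == true]
37. n21.fin = -7  [terminal]
38. n22.acc = 1  [terminal]
39. n20.acc = "ny"  ["ny"]
40. n16.acc = "vny"  ["v" ++ D₁.acc]
41. n23.acc = 30  [terminal]
42. n15.pre = 7  [B.live * 3 - 29]
43. n1.mk = true  [A₁.mk == true]
44. n0.lim = "qv"  ["qv"]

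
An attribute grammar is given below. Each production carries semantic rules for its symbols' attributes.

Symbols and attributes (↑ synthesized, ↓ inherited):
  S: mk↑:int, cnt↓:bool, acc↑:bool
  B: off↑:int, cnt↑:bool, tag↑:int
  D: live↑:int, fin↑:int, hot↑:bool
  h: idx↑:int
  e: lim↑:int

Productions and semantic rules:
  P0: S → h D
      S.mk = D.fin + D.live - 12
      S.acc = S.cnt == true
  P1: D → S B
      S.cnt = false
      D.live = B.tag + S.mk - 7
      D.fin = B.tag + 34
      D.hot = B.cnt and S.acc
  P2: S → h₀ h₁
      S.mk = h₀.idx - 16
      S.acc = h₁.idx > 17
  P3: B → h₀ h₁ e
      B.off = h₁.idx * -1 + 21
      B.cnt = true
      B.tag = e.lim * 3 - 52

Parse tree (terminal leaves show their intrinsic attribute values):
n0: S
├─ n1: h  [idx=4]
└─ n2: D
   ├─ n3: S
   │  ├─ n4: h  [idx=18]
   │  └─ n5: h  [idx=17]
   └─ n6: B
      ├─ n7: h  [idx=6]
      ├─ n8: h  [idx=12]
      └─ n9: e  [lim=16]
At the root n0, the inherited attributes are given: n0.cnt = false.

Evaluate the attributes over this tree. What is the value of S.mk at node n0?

9

1. n0.cnt = false  [given at root]
2. n1.idx = 4  [terminal]
3. n3.cnt = false  [false]
4. n4.idx = 18  [terminal]
5. n5.idx = 17  [terminal]
6. n3.mk = 2  [h₀.idx - 16]
7. n3.acc = false  [h₁.idx > 17]
8. n7.idx = 6  [terminal]
9. n8.idx = 12  [terminal]
10. n9.lim = 16  [terminal]
11. n6.off = 9  [h₁.idx * -1 + 21]
12. n6.cnt = true  [true]
13. n6.tag = -4  [e.lim * 3 - 52]
14. n2.live = -9  [B.tag + S.mk - 7]
15. n2.fin = 30  [B.tag + 34]
16. n2.hot = false  [B.cnt and S.acc]
17. n0.mk = 9  [D.fin + D.live - 12]
18. n0.acc = false  [S.cnt == true]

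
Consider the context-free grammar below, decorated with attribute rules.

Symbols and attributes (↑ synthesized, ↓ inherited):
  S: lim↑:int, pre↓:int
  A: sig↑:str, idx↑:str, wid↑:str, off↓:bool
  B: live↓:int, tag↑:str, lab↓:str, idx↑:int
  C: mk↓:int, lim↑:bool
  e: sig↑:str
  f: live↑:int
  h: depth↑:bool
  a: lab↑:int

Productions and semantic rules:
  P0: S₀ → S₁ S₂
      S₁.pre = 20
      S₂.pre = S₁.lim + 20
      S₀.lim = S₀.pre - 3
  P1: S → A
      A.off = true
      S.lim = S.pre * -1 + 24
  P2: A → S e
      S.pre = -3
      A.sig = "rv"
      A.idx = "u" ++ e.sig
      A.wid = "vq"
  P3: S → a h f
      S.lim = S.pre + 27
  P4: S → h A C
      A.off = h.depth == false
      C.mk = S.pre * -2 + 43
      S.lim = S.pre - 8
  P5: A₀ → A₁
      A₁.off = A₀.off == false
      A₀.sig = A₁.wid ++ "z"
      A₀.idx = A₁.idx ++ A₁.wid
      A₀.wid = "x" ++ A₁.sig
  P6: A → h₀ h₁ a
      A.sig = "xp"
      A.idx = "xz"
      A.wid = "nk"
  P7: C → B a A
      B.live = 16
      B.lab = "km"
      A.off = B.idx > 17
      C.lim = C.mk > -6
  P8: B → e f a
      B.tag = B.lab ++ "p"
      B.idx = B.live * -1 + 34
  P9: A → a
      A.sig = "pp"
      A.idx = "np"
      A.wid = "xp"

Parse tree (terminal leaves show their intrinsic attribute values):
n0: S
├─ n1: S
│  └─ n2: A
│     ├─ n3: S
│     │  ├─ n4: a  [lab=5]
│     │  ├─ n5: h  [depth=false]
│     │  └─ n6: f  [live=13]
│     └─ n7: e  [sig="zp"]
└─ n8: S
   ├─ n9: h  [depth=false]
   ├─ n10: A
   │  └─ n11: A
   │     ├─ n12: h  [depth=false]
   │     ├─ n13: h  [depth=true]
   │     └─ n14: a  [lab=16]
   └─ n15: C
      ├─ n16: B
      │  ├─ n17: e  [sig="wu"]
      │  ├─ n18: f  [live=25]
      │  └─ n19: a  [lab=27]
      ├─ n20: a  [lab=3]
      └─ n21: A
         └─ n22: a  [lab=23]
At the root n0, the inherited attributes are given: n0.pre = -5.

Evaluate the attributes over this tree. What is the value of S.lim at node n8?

16

1. n0.pre = -5  [given at root]
2. n1.pre = 20  [20]
3. n2.off = true  [true]
4. n3.pre = -3  [-3]
5. n4.lab = 5  [terminal]
6. n5.depth = false  [terminal]
7. n6.live = 13  [terminal]
8. n3.lim = 24  [S.pre + 27]
9. n7.sig = "zp"  [terminal]
10. n2.sig = "rv"  ["rv"]
11. n2.idx = "uzp"  ["u" ++ e.sig]
12. n2.wid = "vq"  ["vq"]
13. n1.lim = 4  [S.pre * -1 + 24]
14. n8.pre = 24  [S₁.lim + 20]
15. n9.depth = false  [terminal]
16. n10.off = true  [h.depth == false]
17. n11.off = false  [A₀.off == false]
18. n12.depth = false  [terminal]
19. n13.depth = true  [terminal]
20. n14.lab = 16  [terminal]
21. n11.sig = "xp"  ["xp"]
22. n11.idx = "xz"  ["xz"]
23. n11.wid = "nk"  ["nk"]
24. n10.sig = "nkz"  [A₁.wid ++ "z"]
25. n10.idx = "xznk"  [A₁.idx ++ A₁.wid]
26. n10.wid = "xxp"  ["x" ++ A₁.sig]
27. n15.mk = -5  [S.pre * -2 + 43]
28. n16.live = 16  [16]
29. n16.lab = "km"  ["km"]
30. n17.sig = "wu"  [terminal]
31. n18.live = 25  [terminal]
32. n19.lab = 27  [terminal]
33. n16.tag = "kmp"  [B.lab ++ "p"]
34. n16.idx = 18  [B.live * -1 + 34]
35. n20.lab = 3  [terminal]
36. n21.off = true  [B.idx > 17]
37. n22.lab = 23  [terminal]
38. n21.sig = "pp"  ["pp"]
39. n21.idx = "np"  ["np"]
40. n21.wid = "xp"  ["xp"]
41. n15.lim = true  [C.mk > -6]
42. n8.lim = 16  [S.pre - 8]
43. n0.lim = -8  [S₀.pre - 3]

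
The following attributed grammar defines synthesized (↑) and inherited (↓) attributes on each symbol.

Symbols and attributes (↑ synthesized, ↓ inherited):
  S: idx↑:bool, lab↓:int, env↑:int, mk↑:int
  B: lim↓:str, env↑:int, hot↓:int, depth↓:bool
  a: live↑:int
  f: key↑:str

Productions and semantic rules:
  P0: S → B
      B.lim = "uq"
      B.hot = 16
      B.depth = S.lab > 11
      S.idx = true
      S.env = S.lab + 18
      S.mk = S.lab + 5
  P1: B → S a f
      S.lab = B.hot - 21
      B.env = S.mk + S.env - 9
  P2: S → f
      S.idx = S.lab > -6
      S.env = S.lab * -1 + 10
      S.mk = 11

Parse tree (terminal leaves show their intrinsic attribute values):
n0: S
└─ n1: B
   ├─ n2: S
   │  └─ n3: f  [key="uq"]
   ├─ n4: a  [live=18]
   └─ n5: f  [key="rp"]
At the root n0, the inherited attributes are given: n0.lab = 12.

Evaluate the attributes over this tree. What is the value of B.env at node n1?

17

1. n0.lab = 12  [given at root]
2. n1.lim = "uq"  ["uq"]
3. n1.hot = 16  [16]
4. n1.depth = true  [S.lab > 11]
5. n2.lab = -5  [B.hot - 21]
6. n3.key = "uq"  [terminal]
7. n2.idx = true  [S.lab > -6]
8. n2.env = 15  [S.lab * -1 + 10]
9. n2.mk = 11  [11]
10. n4.live = 18  [terminal]
11. n5.key = "rp"  [terminal]
12. n1.env = 17  [S.mk + S.env - 9]
13. n0.idx = true  [true]
14. n0.env = 30  [S.lab + 18]
15. n0.mk = 17  [S.lab + 5]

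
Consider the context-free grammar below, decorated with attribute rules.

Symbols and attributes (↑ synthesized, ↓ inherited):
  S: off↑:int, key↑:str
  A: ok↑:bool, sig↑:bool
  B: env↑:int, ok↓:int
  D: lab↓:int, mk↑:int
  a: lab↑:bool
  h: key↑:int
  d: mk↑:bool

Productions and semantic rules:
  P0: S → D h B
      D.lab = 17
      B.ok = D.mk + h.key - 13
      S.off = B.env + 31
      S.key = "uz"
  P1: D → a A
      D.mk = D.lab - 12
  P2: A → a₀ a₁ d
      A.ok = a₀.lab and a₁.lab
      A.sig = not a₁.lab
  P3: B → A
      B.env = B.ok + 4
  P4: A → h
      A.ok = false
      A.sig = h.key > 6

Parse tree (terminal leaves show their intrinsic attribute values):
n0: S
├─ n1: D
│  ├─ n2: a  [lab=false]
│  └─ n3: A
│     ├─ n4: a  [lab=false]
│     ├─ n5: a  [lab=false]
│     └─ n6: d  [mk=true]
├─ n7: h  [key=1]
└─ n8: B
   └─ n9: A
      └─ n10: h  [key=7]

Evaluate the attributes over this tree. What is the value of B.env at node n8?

-3

1. n1.lab = 17  [17]
2. n2.lab = false  [terminal]
3. n4.lab = false  [terminal]
4. n5.lab = false  [terminal]
5. n6.mk = true  [terminal]
6. n3.ok = false  [a₀.lab and a₁.lab]
7. n3.sig = true  [not a₁.lab]
8. n1.mk = 5  [D.lab - 12]
9. n7.key = 1  [terminal]
10. n8.ok = -7  [D.mk + h.key - 13]
11. n10.key = 7  [terminal]
12. n9.ok = false  [false]
13. n9.sig = true  [h.key > 6]
14. n8.env = -3  [B.ok + 4]
15. n0.off = 28  [B.env + 31]
16. n0.key = "uz"  ["uz"]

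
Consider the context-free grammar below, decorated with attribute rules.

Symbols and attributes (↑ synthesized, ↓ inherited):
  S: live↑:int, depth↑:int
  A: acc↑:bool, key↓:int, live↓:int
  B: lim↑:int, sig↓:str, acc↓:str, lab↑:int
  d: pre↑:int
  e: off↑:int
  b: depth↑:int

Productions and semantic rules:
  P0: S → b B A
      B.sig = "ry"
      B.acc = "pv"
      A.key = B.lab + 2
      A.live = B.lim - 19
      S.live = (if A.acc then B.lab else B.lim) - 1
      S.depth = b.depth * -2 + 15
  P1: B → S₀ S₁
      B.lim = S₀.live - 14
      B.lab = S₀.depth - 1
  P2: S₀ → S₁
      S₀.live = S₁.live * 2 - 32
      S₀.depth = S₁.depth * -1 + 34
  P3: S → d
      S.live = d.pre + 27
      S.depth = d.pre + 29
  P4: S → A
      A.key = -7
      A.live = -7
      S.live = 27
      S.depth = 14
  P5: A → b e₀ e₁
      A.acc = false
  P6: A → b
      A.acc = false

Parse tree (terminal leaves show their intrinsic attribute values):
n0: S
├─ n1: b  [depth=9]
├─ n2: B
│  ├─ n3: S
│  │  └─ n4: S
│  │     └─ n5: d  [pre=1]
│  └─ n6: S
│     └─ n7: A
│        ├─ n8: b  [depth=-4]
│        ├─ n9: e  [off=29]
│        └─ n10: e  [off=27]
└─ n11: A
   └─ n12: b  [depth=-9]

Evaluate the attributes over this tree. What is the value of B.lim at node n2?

1. n1.depth = 9  [terminal]
2. n2.sig = "ry"  ["ry"]
3. n2.acc = "pv"  ["pv"]
4. n5.pre = 1  [terminal]
5. n4.live = 28  [d.pre + 27]
6. n4.depth = 30  [d.pre + 29]
7. n3.live = 24  [S₁.live * 2 - 32]
8. n3.depth = 4  [S₁.depth * -1 + 34]
9. n7.key = -7  [-7]
10. n7.live = -7  [-7]
11. n8.depth = -4  [terminal]
12. n9.off = 29  [terminal]
13. n10.off = 27  [terminal]
14. n7.acc = false  [false]
15. n6.live = 27  [27]
16. n6.depth = 14  [14]
17. n2.lim = 10  [S₀.live - 14]
18. n2.lab = 3  [S₀.depth - 1]
19. n11.key = 5  [B.lab + 2]
20. n11.live = -9  [B.lim - 19]
21. n12.depth = -9  [terminal]
22. n11.acc = false  [false]
23. n0.live = 9  [(if A.acc then B.lab else B.lim) - 1]
24. n0.depth = -3  [b.depth * -2 + 15]

10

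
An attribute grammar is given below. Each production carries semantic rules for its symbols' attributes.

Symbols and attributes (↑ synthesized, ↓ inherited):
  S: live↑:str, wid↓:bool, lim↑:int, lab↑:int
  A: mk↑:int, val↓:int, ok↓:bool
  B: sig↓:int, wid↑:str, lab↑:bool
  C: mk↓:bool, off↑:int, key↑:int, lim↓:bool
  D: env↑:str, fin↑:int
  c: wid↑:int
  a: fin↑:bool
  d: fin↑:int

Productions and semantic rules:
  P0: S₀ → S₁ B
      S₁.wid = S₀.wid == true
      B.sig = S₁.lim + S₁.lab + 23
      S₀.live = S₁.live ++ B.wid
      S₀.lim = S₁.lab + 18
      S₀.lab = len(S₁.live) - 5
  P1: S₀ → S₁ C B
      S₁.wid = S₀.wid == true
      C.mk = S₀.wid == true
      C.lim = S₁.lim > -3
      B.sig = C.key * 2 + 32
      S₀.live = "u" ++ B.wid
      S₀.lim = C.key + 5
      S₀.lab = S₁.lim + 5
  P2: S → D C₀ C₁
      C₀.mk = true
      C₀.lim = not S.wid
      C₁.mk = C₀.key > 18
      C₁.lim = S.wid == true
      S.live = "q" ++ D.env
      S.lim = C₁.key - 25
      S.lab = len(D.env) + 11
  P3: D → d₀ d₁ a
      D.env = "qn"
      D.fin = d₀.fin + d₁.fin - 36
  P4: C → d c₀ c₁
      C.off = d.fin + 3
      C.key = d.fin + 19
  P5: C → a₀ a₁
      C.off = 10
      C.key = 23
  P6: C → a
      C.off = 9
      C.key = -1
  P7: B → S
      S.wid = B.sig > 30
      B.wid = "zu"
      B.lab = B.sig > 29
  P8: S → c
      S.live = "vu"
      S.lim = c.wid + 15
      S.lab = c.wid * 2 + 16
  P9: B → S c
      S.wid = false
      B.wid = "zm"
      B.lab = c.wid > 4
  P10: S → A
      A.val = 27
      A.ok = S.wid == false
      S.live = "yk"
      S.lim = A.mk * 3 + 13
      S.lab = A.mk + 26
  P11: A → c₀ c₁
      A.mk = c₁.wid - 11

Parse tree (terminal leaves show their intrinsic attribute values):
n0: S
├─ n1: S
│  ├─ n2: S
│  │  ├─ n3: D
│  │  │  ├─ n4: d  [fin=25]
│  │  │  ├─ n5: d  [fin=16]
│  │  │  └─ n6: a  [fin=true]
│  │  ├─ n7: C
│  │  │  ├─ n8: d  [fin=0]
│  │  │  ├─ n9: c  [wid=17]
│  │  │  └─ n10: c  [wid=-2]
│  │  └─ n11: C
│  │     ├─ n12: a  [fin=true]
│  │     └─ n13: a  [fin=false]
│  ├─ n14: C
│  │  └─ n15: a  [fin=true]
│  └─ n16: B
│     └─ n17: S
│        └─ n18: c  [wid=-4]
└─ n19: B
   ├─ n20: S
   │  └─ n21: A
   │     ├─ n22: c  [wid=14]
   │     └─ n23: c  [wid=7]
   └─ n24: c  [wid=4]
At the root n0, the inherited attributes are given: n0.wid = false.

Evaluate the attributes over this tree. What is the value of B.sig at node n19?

30

1. n0.wid = false  [given at root]
2. n1.wid = false  [S₀.wid == true]
3. n2.wid = false  [S₀.wid == true]
4. n4.fin = 25  [terminal]
5. n5.fin = 16  [terminal]
6. n6.fin = true  [terminal]
7. n3.env = "qn"  ["qn"]
8. n3.fin = 5  [d₀.fin + d₁.fin - 36]
9. n7.mk = true  [true]
10. n7.lim = true  [not S.wid]
11. n8.fin = 0  [terminal]
12. n9.wid = 17  [terminal]
13. n10.wid = -2  [terminal]
14. n7.off = 3  [d.fin + 3]
15. n7.key = 19  [d.fin + 19]
16. n11.mk = true  [C₀.key > 18]
17. n11.lim = false  [S.wid == true]
18. n12.fin = true  [terminal]
19. n13.fin = false  [terminal]
20. n11.off = 10  [10]
21. n11.key = 23  [23]
22. n2.live = "qqn"  ["q" ++ D.env]
23. n2.lim = -2  [C₁.key - 25]
24. n2.lab = 13  [len(D.env) + 11]
25. n14.mk = false  [S₀.wid == true]
26. n14.lim = true  [S₁.lim > -3]
27. n15.fin = true  [terminal]
28. n14.off = 9  [9]
29. n14.key = -1  [-1]
30. n16.sig = 30  [C.key * 2 + 32]
31. n17.wid = false  [B.sig > 30]
32. n18.wid = -4  [terminal]
33. n17.live = "vu"  ["vu"]
34. n17.lim = 11  [c.wid + 15]
35. n17.lab = 8  [c.wid * 2 + 16]
36. n16.wid = "zu"  ["zu"]
37. n16.lab = true  [B.sig > 29]
38. n1.live = "uzu"  ["u" ++ B.wid]
39. n1.lim = 4  [C.key + 5]
40. n1.lab = 3  [S₁.lim + 5]
41. n19.sig = 30  [S₁.lim + S₁.lab + 23]
42. n20.wid = false  [false]
43. n21.val = 27  [27]
44. n21.ok = true  [S.wid == false]
45. n22.wid = 14  [terminal]
46. n23.wid = 7  [terminal]
47. n21.mk = -4  [c₁.wid - 11]
48. n20.live = "yk"  ["yk"]
49. n20.lim = 1  [A.mk * 3 + 13]
50. n20.lab = 22  [A.mk + 26]
51. n24.wid = 4  [terminal]
52. n19.wid = "zm"  ["zm"]
53. n19.lab = false  [c.wid > 4]
54. n0.live = "uzuzm"  [S₁.live ++ B.wid]
55. n0.lim = 21  [S₁.lab + 18]
56. n0.lab = -2  [len(S₁.live) - 5]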